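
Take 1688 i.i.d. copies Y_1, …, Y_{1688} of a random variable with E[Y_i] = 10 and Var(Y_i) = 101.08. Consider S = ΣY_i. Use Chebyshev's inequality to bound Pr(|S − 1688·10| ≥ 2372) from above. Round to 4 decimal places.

Var(S) = n·Var(Y_i) = 1688·101.08 = 170623.04.
Chebyshev: Pr(|S − 1688·10| ≥ 2372) ≤ Var(S)/2372² = 170623.04/5626384 = 0.0303.

0.0303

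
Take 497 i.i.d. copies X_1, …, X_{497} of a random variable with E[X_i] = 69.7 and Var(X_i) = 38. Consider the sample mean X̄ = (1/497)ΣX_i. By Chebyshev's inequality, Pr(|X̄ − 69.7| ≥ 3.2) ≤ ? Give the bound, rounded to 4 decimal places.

Var(X̄) = Var(X_i)/n = 38/497 = 0.076459.
Chebyshev: Pr(|X̄ − 69.7| ≥ 3.2) ≤ Var(X̄)/(3.2)² = 38/(497·3.2²) = 0.0075.

0.0075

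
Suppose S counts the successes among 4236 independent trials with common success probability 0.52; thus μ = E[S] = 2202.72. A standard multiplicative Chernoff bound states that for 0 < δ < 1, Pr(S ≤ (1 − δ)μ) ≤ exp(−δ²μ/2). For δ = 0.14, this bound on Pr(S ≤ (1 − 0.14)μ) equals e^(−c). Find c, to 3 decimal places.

c = δ²μ/2 = 0.14²·2202.72/2 = 21.5867.

21.587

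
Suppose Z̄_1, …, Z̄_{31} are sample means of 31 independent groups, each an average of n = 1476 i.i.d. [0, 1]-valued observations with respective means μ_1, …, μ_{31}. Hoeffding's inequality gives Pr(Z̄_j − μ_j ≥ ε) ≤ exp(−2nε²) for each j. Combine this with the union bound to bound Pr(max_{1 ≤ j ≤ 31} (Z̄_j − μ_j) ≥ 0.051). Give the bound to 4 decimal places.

0.0143

Per-experiment Hoeffding bound: exp(−2·1476·0.051²) = exp(−7.67815) = 0.00046283.
Union bound over 31 events: 31·0.00046283 = 0.01435.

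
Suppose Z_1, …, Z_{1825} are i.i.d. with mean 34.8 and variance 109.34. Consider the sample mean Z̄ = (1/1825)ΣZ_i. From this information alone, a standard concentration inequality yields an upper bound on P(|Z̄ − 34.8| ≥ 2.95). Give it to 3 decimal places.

With mean and variance of each term known, Chebyshev's inequality bounds the deviation of the sum (or sample mean).
Var(Z̄) = Var(Z_i)/n = 109.34/1825 = 0.059912.
Chebyshev: P(|Z̄ − 34.8| ≥ 2.95) ≤ Var(Z̄)/(2.95)² = 109.34/(1825·2.95²) = 0.0069.

0.007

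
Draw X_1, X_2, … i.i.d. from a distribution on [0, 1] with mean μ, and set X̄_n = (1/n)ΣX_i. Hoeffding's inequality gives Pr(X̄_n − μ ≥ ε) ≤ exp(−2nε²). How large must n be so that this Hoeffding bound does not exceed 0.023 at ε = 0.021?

4277

Require exp(−2nε²) ≤ 0.023, i.e. 2nε² ≥ ln(1/0.023) = 3.772261.
So n ≥ 3.772261 / (2·0.021²) = 4276.940.
The smallest integer n is 4277.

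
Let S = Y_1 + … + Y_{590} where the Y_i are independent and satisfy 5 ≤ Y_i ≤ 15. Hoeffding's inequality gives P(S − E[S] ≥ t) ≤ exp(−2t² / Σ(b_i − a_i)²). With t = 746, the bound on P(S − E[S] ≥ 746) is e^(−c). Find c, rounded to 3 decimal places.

Σ(b_i − a_i)² = 590·(10)² = 59000.
c = 2t²/59000 = 2·746²/59000 = 18.8649.

18.865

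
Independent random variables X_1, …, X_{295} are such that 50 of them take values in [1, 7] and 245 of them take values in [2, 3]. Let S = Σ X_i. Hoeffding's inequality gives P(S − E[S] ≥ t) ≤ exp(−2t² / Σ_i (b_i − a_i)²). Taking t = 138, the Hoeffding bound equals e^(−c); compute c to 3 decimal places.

18.625

Σ(b_i − a_i)² = 50·6² + 245·1² = 2045.
c = 2t² / 2045 = 2·138² / 2045 = 18.6249.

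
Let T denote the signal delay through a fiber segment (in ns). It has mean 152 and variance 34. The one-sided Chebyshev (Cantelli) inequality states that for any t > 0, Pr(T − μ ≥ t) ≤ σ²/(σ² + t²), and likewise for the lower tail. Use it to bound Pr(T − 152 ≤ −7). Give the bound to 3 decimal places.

0.410

Here σ² = 34 and t = 7, so σ² + t² = 83.
Cantelli's bound: 34/83 = 0.4096.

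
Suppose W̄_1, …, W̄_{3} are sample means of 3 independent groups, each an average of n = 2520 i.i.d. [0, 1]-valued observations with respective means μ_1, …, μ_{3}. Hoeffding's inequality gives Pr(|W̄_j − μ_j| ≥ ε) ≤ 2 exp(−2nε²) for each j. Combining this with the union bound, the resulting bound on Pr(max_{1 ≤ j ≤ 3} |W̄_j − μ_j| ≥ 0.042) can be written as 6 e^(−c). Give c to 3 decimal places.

Union bound over the 3 events: Pr(max_{1 ≤ j ≤ 3} |W̄_j − μ_j| ≥ 0.042) ≤ 3·2·exp(−2nε²) = 6 exp(−2·2520·0.042²).
So c = 2·2520·0.042² = 8.8906.

8.891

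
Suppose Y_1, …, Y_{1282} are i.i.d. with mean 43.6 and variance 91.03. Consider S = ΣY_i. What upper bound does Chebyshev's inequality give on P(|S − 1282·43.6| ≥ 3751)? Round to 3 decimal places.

0.008

Var(S) = n·Var(Y_i) = 1282·91.03 = 116700.46.
Chebyshev: P(|S − 1282·43.6| ≥ 3751) ≤ Var(S)/3751² = 116700.46/14070001 = 0.0083.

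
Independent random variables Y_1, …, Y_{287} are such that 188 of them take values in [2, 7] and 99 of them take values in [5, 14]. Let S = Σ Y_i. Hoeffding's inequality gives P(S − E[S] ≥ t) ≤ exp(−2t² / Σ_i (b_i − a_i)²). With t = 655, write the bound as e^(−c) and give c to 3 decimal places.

Σ(b_i − a_i)² = 188·5² + 99·9² = 12719.
c = 2t² / 12719 = 2·655² / 12719 = 67.4621.

67.462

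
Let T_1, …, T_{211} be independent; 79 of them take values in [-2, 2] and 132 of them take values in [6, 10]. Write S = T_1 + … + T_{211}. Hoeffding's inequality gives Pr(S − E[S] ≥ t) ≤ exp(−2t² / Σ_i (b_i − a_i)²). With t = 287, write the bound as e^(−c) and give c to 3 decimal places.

48.797

Σ(b_i − a_i)² = 79·4² + 132·4² = 3376.
c = 2t² / 3376 = 2·287² / 3376 = 48.7968.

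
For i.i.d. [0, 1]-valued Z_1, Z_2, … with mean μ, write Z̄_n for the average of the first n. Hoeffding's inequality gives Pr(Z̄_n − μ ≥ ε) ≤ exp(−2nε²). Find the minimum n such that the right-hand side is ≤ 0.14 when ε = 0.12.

Require exp(−2nε²) ≤ 0.14, i.e. 2nε² ≥ ln(1/0.14) = 1.966113.
So n ≥ 1.966113 / (2·0.12²) = 68.268.
The smallest integer n is 69.

69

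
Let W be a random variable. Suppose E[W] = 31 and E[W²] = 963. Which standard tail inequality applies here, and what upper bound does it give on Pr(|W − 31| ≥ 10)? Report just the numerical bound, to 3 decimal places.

0.020

The first two moments determine the variance, so Chebyshev's inequality is the sharpest standard bound available.
Var(W) = E[W²] − (E[W])² = 963 − 961 = 2.
Chebyshev's inequality: Pr(|W − μ| ≥ t) ≤ Var(W)/t² = 2/100 = 0.0200.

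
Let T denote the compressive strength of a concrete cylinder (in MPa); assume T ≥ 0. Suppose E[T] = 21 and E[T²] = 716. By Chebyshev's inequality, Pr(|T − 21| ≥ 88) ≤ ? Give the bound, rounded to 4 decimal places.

0.0355

Var(T) = E[T²] − (E[T])² = 716 − 441 = 275.
Chebyshev's inequality: Pr(|T − μ| ≥ t) ≤ Var(T)/t² = 275/7744 = 0.0355.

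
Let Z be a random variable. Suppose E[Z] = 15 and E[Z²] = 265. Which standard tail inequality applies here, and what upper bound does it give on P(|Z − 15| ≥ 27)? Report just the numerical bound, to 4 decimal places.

The first two moments determine the variance, so Chebyshev's inequality is the sharpest standard bound available.
Var(Z) = E[Z²] − (E[Z])² = 265 − 225 = 40.
Chebyshev's inequality: P(|Z − μ| ≥ t) ≤ Var(Z)/t² = 40/729 = 0.0549.

0.0549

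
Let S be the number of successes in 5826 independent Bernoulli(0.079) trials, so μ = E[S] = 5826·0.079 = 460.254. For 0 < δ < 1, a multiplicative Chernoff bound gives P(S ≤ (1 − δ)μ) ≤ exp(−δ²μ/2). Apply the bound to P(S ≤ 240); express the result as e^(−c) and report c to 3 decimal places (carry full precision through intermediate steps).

52.701

Write 240 = (1 − δ)μ, so δ = 1 − 240/460.254 = 0.4785488…
Then the exponent is δ²μ/2 = (μ − 240)²/(2μ) = 52.701144.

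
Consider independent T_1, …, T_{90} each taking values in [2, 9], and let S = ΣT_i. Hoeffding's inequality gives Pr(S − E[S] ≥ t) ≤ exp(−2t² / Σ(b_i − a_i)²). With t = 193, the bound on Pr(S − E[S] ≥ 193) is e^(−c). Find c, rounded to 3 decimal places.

16.893

Σ(b_i − a_i)² = 90·(7)² = 4410.
c = 2t²/4410 = 2·193²/4410 = 16.8930.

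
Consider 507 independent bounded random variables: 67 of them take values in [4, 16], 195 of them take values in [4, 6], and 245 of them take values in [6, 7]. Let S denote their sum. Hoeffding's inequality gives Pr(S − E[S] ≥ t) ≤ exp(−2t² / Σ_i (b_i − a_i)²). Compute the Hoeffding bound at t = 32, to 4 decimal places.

Σ(b_i − a_i)² = 67·12² + 195·2² + 245·1² = 10673.
Exponent = 2·32² / 10673 = 0.19189.
Bound = exp(−0.19189) = 0.82540.

0.8254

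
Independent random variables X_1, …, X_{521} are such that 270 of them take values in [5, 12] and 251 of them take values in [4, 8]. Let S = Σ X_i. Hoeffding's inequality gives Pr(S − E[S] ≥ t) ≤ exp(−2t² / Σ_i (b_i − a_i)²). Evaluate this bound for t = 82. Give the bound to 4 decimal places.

0.4585

Σ(b_i − a_i)² = 270·7² + 251·4² = 17246.
Exponent = 2·82² / 17246 = 0.77978.
Bound = exp(−0.77978) = 0.45851.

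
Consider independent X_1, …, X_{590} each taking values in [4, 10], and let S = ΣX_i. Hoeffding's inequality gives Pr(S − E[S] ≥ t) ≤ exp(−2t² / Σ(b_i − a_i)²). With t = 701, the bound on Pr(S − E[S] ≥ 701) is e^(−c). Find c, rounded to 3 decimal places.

46.271

Σ(b_i − a_i)² = 590·(6)² = 21240.
c = 2t²/21240 = 2·701²/21240 = 46.2713.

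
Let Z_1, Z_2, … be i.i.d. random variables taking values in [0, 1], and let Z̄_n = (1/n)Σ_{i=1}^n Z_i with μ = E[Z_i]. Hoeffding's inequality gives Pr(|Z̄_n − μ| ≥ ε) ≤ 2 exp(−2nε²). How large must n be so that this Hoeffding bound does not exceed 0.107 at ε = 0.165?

54

Require 2·exp(−2nε²) ≤ 0.107, i.e. 2nε² ≥ ln(2/0.107) = 2.928074.
So n ≥ 2.928074 / (2·0.165²) = 53.775.
The smallest integer n is 54.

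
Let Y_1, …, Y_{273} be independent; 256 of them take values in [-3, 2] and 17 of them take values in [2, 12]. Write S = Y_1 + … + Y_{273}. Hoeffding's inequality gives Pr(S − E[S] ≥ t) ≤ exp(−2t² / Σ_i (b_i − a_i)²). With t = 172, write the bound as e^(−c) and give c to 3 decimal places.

Σ(b_i − a_i)² = 256·5² + 17·10² = 8100.
c = 2t² / 8100 = 2·172² / 8100 = 7.3047.

7.305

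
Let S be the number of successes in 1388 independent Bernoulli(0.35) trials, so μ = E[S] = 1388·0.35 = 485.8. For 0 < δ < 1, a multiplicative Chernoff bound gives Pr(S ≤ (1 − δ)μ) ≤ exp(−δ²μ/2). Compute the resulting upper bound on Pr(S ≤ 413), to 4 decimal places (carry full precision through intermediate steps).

0.0043

Write 413 = (1 − δ)μ, so δ = 1 − 413/485.8 = 0.1498559…
Then the exponent is δ²μ/2 = (μ − 413)²/(2μ) = 5.454755.
Bound = exp(−5.454755) = 0.00428.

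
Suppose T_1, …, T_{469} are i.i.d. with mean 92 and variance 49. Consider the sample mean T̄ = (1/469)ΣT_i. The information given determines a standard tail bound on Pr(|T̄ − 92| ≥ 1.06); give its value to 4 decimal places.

0.0930

With mean and variance of each term known, Chebyshev's inequality bounds the deviation of the sum (or sample mean).
Var(T̄) = Var(T_i)/n = 49/469 = 0.10448.
Chebyshev: Pr(|T̄ − 92| ≥ 1.06) ≤ Var(T̄)/(1.06)² = 49/(469·1.06²) = 0.0930.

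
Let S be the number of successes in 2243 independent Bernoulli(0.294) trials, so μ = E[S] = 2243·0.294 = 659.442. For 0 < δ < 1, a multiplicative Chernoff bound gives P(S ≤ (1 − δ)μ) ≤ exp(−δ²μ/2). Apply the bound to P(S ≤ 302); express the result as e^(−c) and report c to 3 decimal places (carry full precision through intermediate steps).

Write 302 = (1 − δ)μ, so δ = 1 − 302/659.442 = 0.5420371…
Then the exponent is δ²μ/2 = (μ − 302)²/(2μ) = 96.873405.

96.873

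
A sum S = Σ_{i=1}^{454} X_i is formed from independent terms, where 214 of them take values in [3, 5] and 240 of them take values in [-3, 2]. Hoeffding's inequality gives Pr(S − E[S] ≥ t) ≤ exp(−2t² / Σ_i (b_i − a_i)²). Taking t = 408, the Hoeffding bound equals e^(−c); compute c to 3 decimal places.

Σ(b_i − a_i)² = 214·2² + 240·5² = 6856.
c = 2t² / 6856 = 2·408² / 6856 = 48.5601.

48.560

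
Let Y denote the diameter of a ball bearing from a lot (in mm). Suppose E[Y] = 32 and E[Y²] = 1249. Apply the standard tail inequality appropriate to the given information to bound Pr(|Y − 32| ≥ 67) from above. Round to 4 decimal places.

0.0501

The first two moments determine the variance, so Chebyshev's inequality is the sharpest standard bound available.
Var(Y) = E[Y²] − (E[Y])² = 1249 − 1024 = 225.
Chebyshev's inequality: Pr(|Y − μ| ≥ t) ≤ Var(Y)/t² = 225/4489 = 0.0501.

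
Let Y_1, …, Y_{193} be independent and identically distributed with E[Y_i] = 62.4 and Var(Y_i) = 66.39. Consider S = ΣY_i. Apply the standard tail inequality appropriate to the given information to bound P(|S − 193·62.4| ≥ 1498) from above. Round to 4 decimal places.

0.0057

With mean and variance of each term known, Chebyshev's inequality bounds the deviation of the sum (or sample mean).
Var(S) = n·Var(Y_i) = 193·66.39 = 12813.27.
Chebyshev: P(|S − 193·62.4| ≥ 1498) ≤ Var(S)/1498² = 12813.27/2244004 = 0.0057.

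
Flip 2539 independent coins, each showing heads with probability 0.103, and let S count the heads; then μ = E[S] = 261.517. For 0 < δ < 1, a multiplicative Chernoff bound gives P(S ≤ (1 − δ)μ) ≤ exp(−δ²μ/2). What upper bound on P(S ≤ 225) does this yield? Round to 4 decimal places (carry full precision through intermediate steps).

0.0781

Write 225 = (1 − δ)μ, so δ = 1 − 225/261.517 = 0.1396353…
Then the exponent is δ²μ/2 = (μ − 225)²/(2μ) = 2.549531.
Bound = exp(−2.549531) = 0.07812.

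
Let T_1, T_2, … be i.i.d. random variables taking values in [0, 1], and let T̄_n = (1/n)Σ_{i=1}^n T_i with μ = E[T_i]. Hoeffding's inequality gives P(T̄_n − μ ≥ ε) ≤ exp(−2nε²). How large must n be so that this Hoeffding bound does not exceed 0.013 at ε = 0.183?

Require exp(−2nε²) ≤ 0.013, i.e. 2nε² ≥ ln(1/0.013) = 4.342806.
So n ≥ 4.342806 / (2·0.183²) = 64.839.
The smallest integer n is 65.

65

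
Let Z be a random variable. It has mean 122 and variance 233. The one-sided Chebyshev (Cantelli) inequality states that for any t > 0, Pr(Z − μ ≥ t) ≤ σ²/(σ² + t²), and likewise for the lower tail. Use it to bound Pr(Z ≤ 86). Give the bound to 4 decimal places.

Here σ² = 233 and t = 36, so σ² + t² = 1529.
Cantelli's bound: 233/1529 = 0.1524.

0.1524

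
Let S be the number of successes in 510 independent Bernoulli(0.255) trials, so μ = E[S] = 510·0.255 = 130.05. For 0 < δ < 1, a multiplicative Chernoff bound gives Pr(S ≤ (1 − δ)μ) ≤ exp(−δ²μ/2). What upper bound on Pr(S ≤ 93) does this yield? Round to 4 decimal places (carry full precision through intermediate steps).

Write 93 = (1 − δ)μ, so δ = 1 − 93/130.05 = 0.2848904…
Then the exponent is δ²μ/2 = (μ − 93)²/(2μ) = 5.277595.
Bound = exp(−5.277595) = 0.00510.

0.0051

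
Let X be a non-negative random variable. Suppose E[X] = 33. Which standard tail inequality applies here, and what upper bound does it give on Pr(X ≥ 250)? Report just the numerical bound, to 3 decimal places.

Only the mean of a non-negative variable is known, so Markov's inequality is the applicable tail bound.
Markov's inequality: for a non-negative random variable, Pr(X ≥ a) ≤ E[X]/a.
Here E[X] = 33 and a = 250, so the bound is 33/250 = 0.1320.

0.132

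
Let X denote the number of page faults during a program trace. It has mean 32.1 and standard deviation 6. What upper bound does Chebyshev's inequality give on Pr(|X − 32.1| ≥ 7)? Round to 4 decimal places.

0.7347

Chebyshev: Pr(|X − μ| ≥ t) ≤ Var(X)/t².
Var(X) = σ² = 6² = 36.
Bound = 36 / 49 = 0.7347.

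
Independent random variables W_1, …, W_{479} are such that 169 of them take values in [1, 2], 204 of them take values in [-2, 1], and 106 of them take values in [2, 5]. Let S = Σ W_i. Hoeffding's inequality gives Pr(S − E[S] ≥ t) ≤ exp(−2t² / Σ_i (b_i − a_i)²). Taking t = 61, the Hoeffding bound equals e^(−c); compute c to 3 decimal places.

Σ(b_i − a_i)² = 169·1² + 204·3² + 106·3² = 2959.
c = 2t² / 2959 = 2·61² / 2959 = 2.5150.

2.515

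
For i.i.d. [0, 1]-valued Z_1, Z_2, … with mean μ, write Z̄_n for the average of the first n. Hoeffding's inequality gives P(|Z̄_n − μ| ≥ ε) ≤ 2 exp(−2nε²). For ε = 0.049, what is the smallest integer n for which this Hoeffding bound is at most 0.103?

Require 2·exp(−2nε²) ≤ 0.103, i.e. 2nε² ≥ ln(2/0.103) = 2.966173.
So n ≥ 2.966173 / (2·0.049²) = 617.695.
The smallest integer n is 618.

618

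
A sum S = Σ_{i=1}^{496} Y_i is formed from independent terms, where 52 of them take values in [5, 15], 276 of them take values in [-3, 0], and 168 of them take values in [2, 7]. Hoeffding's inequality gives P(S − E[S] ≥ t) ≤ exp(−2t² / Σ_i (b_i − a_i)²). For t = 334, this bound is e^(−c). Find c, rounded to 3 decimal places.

18.774

Σ(b_i − a_i)² = 52·10² + 276·3² + 168·5² = 11884.
c = 2t² / 11884 = 2·334² / 11884 = 18.7742.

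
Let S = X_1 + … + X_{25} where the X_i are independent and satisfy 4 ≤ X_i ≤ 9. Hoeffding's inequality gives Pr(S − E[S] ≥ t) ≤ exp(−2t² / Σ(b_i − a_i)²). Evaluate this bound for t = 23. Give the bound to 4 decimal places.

0.1840

Σ(b_i − a_i)² = 25·(5)² = 625.
Exponent = 2·23²/625 = 1.6928.
Bound = exp(−1.6928) = 0.18400.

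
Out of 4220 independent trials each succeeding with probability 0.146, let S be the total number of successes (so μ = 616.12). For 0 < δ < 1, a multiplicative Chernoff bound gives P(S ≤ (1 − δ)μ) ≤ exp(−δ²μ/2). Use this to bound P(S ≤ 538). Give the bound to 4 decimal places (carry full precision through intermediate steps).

0.0071

Write 538 = (1 − δ)μ, so δ = 1 − 538/616.12 = 0.1267935…
Then the exponent is δ²μ/2 = (μ − 538)²/(2μ) = 4.952553.
Bound = exp(−4.952553) = 0.00707.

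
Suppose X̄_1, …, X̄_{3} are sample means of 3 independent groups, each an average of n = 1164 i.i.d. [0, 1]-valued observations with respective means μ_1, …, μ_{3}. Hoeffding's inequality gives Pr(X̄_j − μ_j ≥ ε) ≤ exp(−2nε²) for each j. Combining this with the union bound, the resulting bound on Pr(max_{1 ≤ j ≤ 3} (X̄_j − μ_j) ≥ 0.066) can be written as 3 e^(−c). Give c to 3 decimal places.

10.141

Union bound over the 3 events: Pr(max_{1 ≤ j ≤ 3} (X̄_j − μ_j) ≥ 0.066) ≤ 3·exp(−2nε²) = 3 exp(−2·1164·0.066²).
So c = 2·1164·0.066² = 10.1408.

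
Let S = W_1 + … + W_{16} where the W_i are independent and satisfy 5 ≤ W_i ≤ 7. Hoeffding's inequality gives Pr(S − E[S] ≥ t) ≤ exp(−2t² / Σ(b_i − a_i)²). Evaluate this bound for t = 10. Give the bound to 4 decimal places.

0.0439

Σ(b_i − a_i)² = 16·(2)² = 64.
Exponent = 2·10²/64 = 3.1250.
Bound = exp(−3.1250) = 0.04394.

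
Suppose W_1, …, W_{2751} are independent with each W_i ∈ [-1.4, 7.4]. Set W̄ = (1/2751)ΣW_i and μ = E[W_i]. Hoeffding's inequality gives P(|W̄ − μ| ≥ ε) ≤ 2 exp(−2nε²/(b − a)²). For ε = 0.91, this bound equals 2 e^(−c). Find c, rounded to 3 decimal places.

c = 2nε²/(b − a)² = 2·2751·0.91² / 8.8² = 58.8353.

58.835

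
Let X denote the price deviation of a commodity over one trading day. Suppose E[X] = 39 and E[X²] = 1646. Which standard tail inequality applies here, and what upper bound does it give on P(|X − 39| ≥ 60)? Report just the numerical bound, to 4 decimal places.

0.0347

The first two moments determine the variance, so Chebyshev's inequality is the sharpest standard bound available.
Var(X) = E[X²] − (E[X])² = 1646 − 1521 = 125.
Chebyshev's inequality: P(|X − μ| ≥ t) ≤ Var(X)/t² = 125/3600 = 0.0347.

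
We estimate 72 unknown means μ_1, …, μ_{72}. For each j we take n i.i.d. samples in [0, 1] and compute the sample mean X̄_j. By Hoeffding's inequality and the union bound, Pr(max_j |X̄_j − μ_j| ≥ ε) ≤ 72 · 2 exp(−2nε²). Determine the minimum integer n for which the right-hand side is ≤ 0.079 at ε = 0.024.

6518

Need 2·72·exp(−2nε²) ≤ 0.079, i.e. exp(−2nε²) ≤ 0.079/144.
So 2nε² ≥ ln(144/0.079) = 7.508121.
Hence n ≥ 7.508121/(2·0.024²) = 6517.466.
The smallest integer n is 6518.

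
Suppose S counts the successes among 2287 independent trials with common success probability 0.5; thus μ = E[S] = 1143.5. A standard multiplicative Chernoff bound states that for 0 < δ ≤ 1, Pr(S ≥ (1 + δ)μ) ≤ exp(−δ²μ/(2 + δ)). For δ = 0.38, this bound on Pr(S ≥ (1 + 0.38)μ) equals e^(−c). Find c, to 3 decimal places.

69.379

c = δ²μ/(2 + δ) = 0.38²·1143.5/(2 + 0.38) = 69.3787.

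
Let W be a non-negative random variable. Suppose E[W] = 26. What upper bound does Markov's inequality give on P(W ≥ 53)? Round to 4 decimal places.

0.4906

Markov's inequality: for a non-negative random variable, P(W ≥ a) ≤ E[W]/a.
Here E[W] = 26 and a = 53, so the bound is 26/53 = 0.4906.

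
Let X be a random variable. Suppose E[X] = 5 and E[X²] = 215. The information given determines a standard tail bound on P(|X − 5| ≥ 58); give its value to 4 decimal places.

The first two moments determine the variance, so Chebyshev's inequality is the sharpest standard bound available.
Var(X) = E[X²] − (E[X])² = 215 − 25 = 190.
Chebyshev's inequality: P(|X − μ| ≥ t) ≤ Var(X)/t² = 190/3364 = 0.0565.

0.0565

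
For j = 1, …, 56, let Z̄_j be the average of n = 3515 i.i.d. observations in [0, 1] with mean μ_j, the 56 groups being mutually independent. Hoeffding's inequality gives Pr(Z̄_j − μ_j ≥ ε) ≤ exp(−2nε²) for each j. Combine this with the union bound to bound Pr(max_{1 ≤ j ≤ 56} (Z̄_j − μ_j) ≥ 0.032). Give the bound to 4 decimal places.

0.0419

Per-experiment Hoeffding bound: exp(−2·3515·0.032²) = exp(−7.19872) = 0.00074754.
Union bound over 56 events: 56·0.00074754 = 0.04186.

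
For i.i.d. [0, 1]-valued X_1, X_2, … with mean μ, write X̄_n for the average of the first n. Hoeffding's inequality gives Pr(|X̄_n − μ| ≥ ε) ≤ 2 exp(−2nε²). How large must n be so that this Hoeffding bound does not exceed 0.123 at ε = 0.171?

48

Require 2·exp(−2nε²) ≤ 0.123, i.e. 2nε² ≥ ln(2/0.123) = 2.788718.
So n ≥ 2.788718 / (2·0.171²) = 47.685.
The smallest integer n is 48.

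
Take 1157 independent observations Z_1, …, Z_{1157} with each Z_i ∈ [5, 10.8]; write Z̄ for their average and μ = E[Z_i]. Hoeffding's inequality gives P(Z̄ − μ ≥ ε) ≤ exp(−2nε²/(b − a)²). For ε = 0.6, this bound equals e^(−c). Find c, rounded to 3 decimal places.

24.763

c = 2nε²/(b − a)² = 2·1157·0.6² / 5.8² = 24.7634.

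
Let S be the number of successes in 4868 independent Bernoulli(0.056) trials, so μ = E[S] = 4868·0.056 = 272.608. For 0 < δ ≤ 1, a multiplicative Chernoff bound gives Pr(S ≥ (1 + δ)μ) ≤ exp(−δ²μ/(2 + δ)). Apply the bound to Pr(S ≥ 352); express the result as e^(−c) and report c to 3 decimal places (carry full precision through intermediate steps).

10.091

Write 352 = (1 + δ)μ, so δ = 352/272.608 − 1 = 0.2912314…
Then the exponent is δ²μ/(2 + δ) = (352 − μ)² / (μ·(2 + δ)) = 10.091273.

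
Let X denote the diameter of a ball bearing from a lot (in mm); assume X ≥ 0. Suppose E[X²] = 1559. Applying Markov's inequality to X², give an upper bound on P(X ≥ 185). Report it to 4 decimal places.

Since X ≥ 0, the event {X ≥ 185} is the same as {X² ≥ 34225}.
Markov's inequality applied to X² gives P(X² ≥ 34225) ≤ E[X²]/34225 = 1559/34225 = 0.0456.

0.0456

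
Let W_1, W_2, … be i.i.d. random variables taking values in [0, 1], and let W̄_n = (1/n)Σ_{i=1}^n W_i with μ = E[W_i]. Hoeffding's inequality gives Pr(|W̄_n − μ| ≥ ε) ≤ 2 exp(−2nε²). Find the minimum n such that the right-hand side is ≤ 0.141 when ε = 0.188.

38

Require 2·exp(−2nε²) ≤ 0.141, i.e. 2nε² ≥ ln(2/0.141) = 2.652143.
So n ≥ 2.652143 / (2·0.188²) = 37.519.
The smallest integer n is 38.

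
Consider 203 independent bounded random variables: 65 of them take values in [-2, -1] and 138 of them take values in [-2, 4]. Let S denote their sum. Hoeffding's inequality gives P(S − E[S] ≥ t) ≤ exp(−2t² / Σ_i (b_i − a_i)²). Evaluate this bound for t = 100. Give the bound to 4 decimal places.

Σ(b_i − a_i)² = 65·1² + 138·6² = 5033.
Exponent = 2·100² / 5033 = 3.97377.
Bound = exp(−3.97377) = 0.01880.

0.0188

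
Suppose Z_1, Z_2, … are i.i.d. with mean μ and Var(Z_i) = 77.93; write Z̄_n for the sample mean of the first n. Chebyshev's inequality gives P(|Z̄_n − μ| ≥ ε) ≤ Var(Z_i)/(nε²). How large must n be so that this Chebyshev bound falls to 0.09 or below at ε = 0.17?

29962

Require 77.93/(n·0.17²) ≤ 0.09, i.e. n ≥ 77.93/(0.09·0.17²) = 29961.553.
The smallest integer n is 29962.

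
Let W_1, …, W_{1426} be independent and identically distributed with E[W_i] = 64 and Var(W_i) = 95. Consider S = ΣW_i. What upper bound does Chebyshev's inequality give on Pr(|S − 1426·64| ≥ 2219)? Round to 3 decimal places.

Var(S) = n·Var(W_i) = 1426·95 = 135470.
Chebyshev: Pr(|S − 1426·64| ≥ 2219) ≤ Var(S)/2219² = 135470/4923961 = 0.0275.

0.028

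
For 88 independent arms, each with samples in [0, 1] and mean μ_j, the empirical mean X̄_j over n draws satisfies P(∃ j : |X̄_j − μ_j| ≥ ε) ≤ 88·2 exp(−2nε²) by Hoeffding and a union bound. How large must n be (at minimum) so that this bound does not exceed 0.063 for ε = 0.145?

189

Need 2·88·exp(−2nε²) ≤ 0.063, i.e. exp(−2nε²) ≤ 0.063/176.
So 2nε² ≥ ln(176/0.063) = 7.935105.
Hence n ≥ 7.935105/(2·0.145²) = 188.706.
The smallest integer n is 189.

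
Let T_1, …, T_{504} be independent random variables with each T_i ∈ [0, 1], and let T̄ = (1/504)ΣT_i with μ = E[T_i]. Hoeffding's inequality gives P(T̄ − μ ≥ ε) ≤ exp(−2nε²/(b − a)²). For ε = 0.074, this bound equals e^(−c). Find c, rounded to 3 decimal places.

c = 2nε²/(b − a)² = 2·504·0.074² / 1² = 5.5198.

5.520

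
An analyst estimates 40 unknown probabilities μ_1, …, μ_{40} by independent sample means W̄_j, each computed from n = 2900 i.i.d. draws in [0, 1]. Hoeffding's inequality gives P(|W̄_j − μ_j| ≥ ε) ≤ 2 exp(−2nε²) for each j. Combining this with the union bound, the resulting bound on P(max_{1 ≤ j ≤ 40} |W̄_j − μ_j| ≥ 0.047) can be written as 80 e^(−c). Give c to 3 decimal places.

12.812

Union bound over the 40 events: P(max_{1 ≤ j ≤ 40} |W̄_j − μ_j| ≥ 0.047) ≤ 40·2·exp(−2nε²) = 80 exp(−2·2900·0.047²).
So c = 2·2900·0.047² = 12.8122.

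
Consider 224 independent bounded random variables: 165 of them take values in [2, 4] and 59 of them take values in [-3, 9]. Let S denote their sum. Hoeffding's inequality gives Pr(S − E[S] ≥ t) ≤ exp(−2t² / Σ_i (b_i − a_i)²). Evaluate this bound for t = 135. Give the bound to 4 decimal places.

0.0187

Σ(b_i − a_i)² = 165·2² + 59·12² = 9156.
Exponent = 2·135² / 9156 = 3.98100.
Bound = exp(−3.98100) = 0.01867.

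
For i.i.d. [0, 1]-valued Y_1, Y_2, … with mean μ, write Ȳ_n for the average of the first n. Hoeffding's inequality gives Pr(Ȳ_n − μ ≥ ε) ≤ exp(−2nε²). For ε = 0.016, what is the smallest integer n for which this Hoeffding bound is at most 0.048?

5931

Require exp(−2nε²) ≤ 0.048, i.e. 2nε² ≥ ln(1/0.048) = 3.036554.
So n ≥ 3.036554 / (2·0.016²) = 5930.770.
The smallest integer n is 5931.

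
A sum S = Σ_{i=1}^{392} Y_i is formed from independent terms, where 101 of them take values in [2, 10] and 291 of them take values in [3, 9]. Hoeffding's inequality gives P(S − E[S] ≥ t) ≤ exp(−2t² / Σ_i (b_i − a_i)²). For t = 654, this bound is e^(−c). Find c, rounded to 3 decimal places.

50.498

Σ(b_i − a_i)² = 101·8² + 291·6² = 16940.
c = 2t² / 16940 = 2·654² / 16940 = 50.4978.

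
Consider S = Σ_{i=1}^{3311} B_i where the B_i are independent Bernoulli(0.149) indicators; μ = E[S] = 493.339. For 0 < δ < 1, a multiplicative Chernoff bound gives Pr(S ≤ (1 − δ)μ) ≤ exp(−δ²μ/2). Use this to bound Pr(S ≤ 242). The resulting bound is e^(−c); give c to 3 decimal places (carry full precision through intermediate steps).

Write 242 = (1 − δ)μ, so δ = 1 − 242/493.339 = 0.5094651…
Then the exponent is δ²μ/2 = (μ − 242)²/(2μ) = 64.024224.

64.024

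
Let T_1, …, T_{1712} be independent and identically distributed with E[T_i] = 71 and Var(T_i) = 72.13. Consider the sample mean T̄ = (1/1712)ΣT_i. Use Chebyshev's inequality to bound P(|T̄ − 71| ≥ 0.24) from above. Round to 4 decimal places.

0.7315

Var(T̄) = Var(T_i)/n = 72.13/1712 = 0.042132.
Chebyshev: P(|T̄ − 71| ≥ 0.24) ≤ Var(T̄)/(0.24)² = 72.13/(1712·0.24²) = 0.7315.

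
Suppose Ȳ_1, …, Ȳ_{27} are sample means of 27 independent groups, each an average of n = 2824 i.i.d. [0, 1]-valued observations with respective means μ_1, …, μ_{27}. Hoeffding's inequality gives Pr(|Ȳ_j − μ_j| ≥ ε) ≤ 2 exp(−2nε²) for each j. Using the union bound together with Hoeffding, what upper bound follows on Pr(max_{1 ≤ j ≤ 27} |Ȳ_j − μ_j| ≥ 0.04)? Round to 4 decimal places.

0.0064

Per-experiment Hoeffding bound: 2·exp(−2·2824·0.04²) = 2·exp(−9.03680) = 0.0002379.
Union bound over 27 events: 27·0.0002379 = 0.00642.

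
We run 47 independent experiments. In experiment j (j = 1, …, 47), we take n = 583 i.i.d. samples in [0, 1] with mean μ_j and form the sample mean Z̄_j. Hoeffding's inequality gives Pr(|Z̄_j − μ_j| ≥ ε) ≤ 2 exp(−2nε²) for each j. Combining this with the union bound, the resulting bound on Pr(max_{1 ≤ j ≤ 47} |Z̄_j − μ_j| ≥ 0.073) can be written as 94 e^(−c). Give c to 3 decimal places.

Union bound over the 47 events: Pr(max_{1 ≤ j ≤ 47} |Z̄_j − μ_j| ≥ 0.073) ≤ 47·2·exp(−2nε²) = 94 exp(−2·583·0.073²).
So c = 2·583·0.073² = 6.2136.

6.214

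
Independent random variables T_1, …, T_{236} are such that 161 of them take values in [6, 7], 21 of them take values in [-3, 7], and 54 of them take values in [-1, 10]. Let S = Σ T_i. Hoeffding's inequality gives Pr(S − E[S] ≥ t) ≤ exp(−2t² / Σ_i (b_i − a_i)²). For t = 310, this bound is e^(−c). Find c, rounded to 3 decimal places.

21.853

Σ(b_i − a_i)² = 161·1² + 21·10² + 54·11² = 8795.
c = 2t² / 8795 = 2·310² / 8795 = 21.8533.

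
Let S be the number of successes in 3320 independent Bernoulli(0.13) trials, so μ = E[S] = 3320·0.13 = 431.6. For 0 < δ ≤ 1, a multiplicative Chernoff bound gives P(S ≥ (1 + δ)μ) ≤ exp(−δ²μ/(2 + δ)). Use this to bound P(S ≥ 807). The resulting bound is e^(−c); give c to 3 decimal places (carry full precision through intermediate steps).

Write 807 = (1 + δ)μ, so δ = 807/431.6 − 1 = 0.8697868…
Then the exponent is δ²μ/(2 + δ) = (807 − μ)² / (μ·(2 + δ)) = 113.777781.

113.778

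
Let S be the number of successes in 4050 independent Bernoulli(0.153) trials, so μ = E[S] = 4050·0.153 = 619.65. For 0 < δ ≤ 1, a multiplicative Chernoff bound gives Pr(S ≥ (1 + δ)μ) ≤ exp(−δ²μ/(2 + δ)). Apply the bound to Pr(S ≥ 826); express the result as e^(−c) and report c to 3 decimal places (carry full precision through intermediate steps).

29.454

Write 826 = (1 + δ)μ, so δ = 826/619.65 − 1 = 0.3330106…
Then the exponent is δ²μ/(2 + δ) = (826 − μ)² / (μ·(2 + δ)) = 29.454102.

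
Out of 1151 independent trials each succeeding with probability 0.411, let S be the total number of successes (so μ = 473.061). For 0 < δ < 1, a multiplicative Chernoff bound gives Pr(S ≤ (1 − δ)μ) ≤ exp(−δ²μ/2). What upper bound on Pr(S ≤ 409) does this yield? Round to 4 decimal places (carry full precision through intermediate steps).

Write 409 = (1 − δ)μ, so δ = 1 − 409/473.061 = 0.1354181…
Then the exponent is δ²μ/2 = (μ − 409)²/(2μ) = 4.337508.
Bound = exp(−4.337508) = 0.01307.

0.0131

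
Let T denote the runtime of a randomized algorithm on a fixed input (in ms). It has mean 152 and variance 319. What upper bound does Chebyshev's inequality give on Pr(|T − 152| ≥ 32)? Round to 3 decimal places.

0.312

Chebyshev: Pr(|T − μ| ≥ t) ≤ Var(T)/t².
Bound = 319 / 1024 = 0.3115.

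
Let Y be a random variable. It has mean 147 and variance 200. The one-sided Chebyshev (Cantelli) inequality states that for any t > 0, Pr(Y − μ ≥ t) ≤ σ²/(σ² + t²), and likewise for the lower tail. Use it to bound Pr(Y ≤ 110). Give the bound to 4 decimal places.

Here σ² = 200 and t = 37, so σ² + t² = 1569.
Cantelli's bound: 200/1569 = 0.1275.

0.1275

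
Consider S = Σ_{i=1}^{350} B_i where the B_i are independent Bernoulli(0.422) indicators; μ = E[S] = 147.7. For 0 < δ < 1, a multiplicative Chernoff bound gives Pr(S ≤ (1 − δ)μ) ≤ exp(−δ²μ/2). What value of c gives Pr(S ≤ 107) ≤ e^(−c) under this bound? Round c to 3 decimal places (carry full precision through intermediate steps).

5.608

Write 107 = (1 − δ)μ, so δ = 1 − 107/147.7 = 0.2755586…
Then the exponent is δ²μ/2 = (μ − 107)²/(2μ) = 5.607617.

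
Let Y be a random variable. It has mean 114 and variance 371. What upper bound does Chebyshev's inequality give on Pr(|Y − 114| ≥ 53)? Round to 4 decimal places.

0.1321

Chebyshev: Pr(|Y − μ| ≥ t) ≤ Var(Y)/t².
Bound = 371 / 2809 = 0.1321.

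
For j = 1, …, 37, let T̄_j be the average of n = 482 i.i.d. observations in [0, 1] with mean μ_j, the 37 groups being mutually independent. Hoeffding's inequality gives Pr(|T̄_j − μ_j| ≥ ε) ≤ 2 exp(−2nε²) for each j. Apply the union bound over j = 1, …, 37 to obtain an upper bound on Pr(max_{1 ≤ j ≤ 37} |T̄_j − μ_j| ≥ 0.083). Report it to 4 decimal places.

Per-experiment Hoeffding bound: 2·exp(−2·482·0.083²) = 2·exp(−6.64100) = 0.0026115.
Union bound over 37 events: 37·0.0026115 = 0.09662.

0.0966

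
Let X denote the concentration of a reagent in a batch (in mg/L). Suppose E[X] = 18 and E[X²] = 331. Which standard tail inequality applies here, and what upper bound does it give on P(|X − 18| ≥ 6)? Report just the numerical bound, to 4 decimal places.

0.1944

The first two moments determine the variance, so Chebyshev's inequality is the sharpest standard bound available.
Var(X) = E[X²] − (E[X])² = 331 − 324 = 7.
Chebyshev's inequality: P(|X − μ| ≥ t) ≤ Var(X)/t² = 7/36 = 0.1944.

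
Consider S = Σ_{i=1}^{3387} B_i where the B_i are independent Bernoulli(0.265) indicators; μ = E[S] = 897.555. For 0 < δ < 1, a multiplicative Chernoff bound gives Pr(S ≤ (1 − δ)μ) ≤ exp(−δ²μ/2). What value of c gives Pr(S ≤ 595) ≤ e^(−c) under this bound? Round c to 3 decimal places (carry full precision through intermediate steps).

Write 595 = (1 − δ)μ, so δ = 1 − 595/897.555 = 0.337088…
Then the exponent is δ²μ/2 = (μ − 595)²/(2μ) = 50.993827.

50.994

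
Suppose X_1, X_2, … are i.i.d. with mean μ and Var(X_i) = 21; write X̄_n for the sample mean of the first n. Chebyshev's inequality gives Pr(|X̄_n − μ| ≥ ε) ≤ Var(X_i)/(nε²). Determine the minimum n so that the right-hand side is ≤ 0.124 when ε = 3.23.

Require 21/(n·3.23²) ≤ 0.124, i.e. n ≥ 21/(0.124·3.23²) = 16.233.
The smallest integer n is 17.

17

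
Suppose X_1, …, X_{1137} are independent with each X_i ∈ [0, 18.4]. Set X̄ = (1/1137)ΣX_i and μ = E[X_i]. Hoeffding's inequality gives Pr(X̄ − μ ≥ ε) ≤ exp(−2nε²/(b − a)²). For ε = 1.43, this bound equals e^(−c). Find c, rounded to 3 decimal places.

13.735

c = 2nε²/(b − a)² = 2·1137·1.43² / 18.4² = 13.7349.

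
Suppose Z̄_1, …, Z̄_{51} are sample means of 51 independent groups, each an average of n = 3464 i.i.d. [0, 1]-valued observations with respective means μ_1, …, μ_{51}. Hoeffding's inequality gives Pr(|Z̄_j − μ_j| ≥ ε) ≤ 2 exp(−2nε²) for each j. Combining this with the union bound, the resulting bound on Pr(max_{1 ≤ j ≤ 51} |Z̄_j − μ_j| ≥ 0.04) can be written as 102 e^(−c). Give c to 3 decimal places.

11.085

Union bound over the 51 events: Pr(max_{1 ≤ j ≤ 51} |Z̄_j − μ_j| ≥ 0.04) ≤ 51·2·exp(−2nε²) = 102 exp(−2·3464·0.04²).
So c = 2·3464·0.04² = 11.0848.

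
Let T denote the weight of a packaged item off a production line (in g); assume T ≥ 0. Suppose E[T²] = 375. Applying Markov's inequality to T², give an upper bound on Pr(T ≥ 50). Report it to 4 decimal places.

Since T ≥ 0, the event {T ≥ 50} is the same as {T² ≥ 2500}.
Markov's inequality applied to T² gives Pr(T² ≥ 2500) ≤ E[T²]/2500 = 375/2500 = 0.1500.

0.1500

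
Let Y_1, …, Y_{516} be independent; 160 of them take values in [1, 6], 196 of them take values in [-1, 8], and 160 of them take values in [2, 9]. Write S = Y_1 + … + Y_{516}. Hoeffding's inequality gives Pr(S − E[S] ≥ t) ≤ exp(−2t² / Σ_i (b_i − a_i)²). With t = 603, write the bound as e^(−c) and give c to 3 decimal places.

Σ(b_i − a_i)² = 160·5² + 196·9² + 160·7² = 27716.
c = 2t² / 27716 = 2·603² / 27716 = 26.2382.

26.238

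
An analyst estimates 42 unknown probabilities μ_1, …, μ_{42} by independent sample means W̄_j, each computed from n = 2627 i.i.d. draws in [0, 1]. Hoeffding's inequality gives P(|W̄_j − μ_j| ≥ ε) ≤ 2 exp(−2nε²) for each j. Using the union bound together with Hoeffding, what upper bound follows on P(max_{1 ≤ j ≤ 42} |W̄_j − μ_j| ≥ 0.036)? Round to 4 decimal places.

Per-experiment Hoeffding bound: 2·exp(−2·2627·0.036²) = 2·exp(−6.80918) = 0.0022072.
Union bound over 42 events: 42·0.0022072 = 0.09270.

0.0927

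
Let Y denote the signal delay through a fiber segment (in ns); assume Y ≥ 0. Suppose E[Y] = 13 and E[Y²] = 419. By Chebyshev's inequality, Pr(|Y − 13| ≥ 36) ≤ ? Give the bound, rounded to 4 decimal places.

0.1929

Var(Y) = E[Y²] − (E[Y])² = 419 − 169 = 250.
Chebyshev's inequality: Pr(|Y − μ| ≥ t) ≤ Var(Y)/t² = 250/1296 = 0.1929.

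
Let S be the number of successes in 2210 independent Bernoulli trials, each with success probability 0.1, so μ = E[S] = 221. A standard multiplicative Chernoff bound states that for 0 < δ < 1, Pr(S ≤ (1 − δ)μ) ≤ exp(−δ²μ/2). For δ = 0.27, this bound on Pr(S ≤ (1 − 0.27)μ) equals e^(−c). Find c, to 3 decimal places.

c = δ²μ/2 = 0.27²·221/2 = 8.0555.

8.055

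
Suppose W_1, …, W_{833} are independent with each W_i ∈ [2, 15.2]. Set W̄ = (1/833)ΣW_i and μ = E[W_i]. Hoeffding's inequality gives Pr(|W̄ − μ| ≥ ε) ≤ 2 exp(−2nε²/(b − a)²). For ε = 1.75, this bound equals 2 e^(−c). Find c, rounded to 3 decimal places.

c = 2nε²/(b − a)² = 2·833·1.75² / 13.2² = 29.2822.

29.282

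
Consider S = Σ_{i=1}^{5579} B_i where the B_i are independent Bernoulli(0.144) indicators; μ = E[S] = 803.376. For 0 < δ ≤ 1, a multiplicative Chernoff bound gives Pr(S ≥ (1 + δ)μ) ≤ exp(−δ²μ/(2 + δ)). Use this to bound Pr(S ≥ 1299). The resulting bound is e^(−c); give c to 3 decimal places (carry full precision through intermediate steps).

Write 1299 = (1 + δ)μ, so δ = 1299/803.376 − 1 = 0.6169266…
Then the exponent is δ²μ/(2 + δ) = (1299 − μ)² / (μ·(2 + δ)) = 116.840731.

116.841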